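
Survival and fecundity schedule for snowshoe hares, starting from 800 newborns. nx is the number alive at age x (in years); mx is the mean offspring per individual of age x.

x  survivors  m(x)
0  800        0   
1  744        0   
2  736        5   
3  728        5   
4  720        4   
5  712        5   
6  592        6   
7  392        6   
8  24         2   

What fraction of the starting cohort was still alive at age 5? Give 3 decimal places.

l_5 = n_5/n_0 = 712/800 = 0.89 → 0.890

0.890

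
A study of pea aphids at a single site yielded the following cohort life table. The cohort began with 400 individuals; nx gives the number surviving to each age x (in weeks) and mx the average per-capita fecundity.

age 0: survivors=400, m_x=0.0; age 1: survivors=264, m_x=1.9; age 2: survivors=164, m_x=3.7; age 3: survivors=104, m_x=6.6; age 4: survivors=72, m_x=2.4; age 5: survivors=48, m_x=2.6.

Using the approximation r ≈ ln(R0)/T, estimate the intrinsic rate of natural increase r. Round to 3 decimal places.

0.680

lx = nx/n0 = nx/400: 1, 0.66, 0.41, 0.26, 0.18, 0.12
R0 = Σ lx·mx = 0 + 1.254 + 1.517 + 1.716 + 0.432 + 0.312 = 5.231
Σ x·lx·mx = 12.724; T = 12.724/5.231 = 2.43242…
r ≈ ln(R0)/T = ln(5.231)/2.43242… = 0.68023… → 0.680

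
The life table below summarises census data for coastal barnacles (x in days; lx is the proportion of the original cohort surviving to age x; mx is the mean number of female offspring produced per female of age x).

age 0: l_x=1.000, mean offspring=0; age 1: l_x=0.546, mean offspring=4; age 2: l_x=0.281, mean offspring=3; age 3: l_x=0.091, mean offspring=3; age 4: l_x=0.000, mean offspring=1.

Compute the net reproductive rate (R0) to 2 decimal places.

lx·mx by age: 0, 2.184, 0.843, 0.273, 0
R0 = Σ lx·mx = 3.3 → 3.30

3.30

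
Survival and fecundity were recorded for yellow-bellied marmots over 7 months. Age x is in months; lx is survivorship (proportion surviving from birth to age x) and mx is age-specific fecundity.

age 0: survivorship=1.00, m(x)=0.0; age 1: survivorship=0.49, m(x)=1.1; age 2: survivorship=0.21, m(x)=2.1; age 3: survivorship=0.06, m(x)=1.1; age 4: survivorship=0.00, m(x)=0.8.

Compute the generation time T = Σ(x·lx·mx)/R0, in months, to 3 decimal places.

1.548

lx·mx: 0, 0.539, 0.441, 0.066, 0 → R0 = 1.046
x·lx·mx: 0, 0.539, 0.882, 0.198, 0 → Σ = 1.619
T = 1.619 / 1.046 = 1.547801… → 1.548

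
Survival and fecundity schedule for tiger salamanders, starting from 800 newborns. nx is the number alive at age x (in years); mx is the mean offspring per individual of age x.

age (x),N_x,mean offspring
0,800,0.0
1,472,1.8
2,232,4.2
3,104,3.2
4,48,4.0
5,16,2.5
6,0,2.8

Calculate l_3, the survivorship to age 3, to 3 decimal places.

l_3 = n_3/n_0 = 104/800 = 0.13 → 0.130

0.130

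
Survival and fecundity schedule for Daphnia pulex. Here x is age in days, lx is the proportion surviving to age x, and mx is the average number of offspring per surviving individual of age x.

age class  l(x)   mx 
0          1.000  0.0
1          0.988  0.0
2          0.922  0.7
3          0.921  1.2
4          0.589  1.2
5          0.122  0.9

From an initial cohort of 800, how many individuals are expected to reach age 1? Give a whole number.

Expected survivors = N0 · l_1 = 800 × 0.988 = 790.4 → 790

790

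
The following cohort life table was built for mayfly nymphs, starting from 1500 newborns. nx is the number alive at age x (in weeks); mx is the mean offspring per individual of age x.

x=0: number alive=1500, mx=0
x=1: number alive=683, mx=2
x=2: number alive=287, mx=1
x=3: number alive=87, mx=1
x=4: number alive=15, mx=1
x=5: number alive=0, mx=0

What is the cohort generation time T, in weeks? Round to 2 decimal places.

1.29

lx = nx/n0 = nx/1500: 1, 0.45533…, 0.19133…, 0.058, 0.01, 0
lx·mx: 0, 0.910667…, 0.191333…, 0.058, 0.01, 0 → R0 = 1.17…
x·lx·mx: 0, 0.910667…, 0.382667…, 0.174, 0.04, 0 → Σ = 1.507333…
T = 1.507333… / 1.17… = 1.288319… → 1.29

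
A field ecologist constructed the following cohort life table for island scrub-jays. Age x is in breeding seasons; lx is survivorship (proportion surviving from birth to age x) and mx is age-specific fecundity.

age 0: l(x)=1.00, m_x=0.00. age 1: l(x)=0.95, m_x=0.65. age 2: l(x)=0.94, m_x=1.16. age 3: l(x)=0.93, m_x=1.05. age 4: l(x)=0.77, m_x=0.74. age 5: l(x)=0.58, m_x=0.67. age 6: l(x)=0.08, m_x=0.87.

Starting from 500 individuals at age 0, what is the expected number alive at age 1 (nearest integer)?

475

Expected survivors = N0 · l_1 = 500 × 0.95 = 475 → 475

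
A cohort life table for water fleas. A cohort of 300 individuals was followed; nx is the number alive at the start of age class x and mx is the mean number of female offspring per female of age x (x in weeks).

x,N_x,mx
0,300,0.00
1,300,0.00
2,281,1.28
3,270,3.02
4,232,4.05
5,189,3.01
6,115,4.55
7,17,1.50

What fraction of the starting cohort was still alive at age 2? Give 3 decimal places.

l_2 = n_2/n_0 = 281/300 = 0.936667… → 0.937

0.937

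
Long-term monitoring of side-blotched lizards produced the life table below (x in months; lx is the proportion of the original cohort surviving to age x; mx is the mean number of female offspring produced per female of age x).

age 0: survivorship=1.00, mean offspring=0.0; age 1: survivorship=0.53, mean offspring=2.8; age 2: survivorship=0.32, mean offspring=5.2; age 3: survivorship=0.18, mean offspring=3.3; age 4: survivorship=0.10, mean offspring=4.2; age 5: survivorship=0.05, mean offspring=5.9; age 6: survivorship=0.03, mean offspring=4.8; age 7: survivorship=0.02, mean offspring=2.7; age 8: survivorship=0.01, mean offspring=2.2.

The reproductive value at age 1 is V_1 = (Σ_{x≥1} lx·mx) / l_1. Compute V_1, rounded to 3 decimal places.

8.825

lx·mx for x ≥ 1: 1.484, 1.664, 0.594, 0.42, 0.295, 0.144, 0.054, 0.022 → sum = 4.677
V_1 = 4.677 / l_1 = 4.677 / 0.53 = 8.824528… → 8.825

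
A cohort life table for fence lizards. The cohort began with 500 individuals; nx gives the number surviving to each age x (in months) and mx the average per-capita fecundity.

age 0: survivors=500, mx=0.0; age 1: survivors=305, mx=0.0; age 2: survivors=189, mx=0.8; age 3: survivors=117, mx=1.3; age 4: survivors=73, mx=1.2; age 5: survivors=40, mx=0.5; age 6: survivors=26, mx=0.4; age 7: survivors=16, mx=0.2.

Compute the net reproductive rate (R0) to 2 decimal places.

lx = nx/n0 = nx/500: 1, 0.61, 0.378, 0.234, 0.146, 0.08, 0.052, 0.032
lx·mx by age: 0, 0, 0.3024, 0.3042, 0.1752, 0.04, 0.0208, 0.0064
R0 = Σ lx·mx = 0.849 → 0.85

0.85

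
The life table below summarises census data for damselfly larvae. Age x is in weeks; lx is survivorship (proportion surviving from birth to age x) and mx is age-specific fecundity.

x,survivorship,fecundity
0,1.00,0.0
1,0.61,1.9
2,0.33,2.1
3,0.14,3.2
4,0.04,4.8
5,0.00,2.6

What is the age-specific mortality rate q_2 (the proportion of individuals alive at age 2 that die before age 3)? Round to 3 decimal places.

q_2 = (l_2 − l_3) / l_2 = (0.33 − 0.14) / 0.33
     = 0.19 / 0.33 = 0.575758… → 0.576

0.576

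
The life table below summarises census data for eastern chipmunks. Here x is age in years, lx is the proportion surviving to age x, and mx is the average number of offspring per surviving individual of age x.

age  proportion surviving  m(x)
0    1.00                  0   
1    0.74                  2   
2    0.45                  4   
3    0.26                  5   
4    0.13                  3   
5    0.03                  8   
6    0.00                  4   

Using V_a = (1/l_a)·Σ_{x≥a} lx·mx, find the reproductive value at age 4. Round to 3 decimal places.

lx·mx for x ≥ 4: 0.39, 0.24, 0 → sum = 0.63
V_4 = 0.63 / l_4 = 0.63 / 0.13 = 4.846154… → 4.846

4.846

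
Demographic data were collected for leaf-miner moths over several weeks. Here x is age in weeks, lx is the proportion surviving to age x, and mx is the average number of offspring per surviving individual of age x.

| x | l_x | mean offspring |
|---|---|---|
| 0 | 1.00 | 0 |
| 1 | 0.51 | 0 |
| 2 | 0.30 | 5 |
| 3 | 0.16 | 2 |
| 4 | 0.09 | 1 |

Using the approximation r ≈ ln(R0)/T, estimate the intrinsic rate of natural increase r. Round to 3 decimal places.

0.286

R0 = Σ lx·mx = 0 + 0 + 1.5 + 0.32 + 0.09 = 1.91
Σ x·lx·mx = 4.32; T = 4.32/1.91 = 2.26178…
r ≈ ln(R0)/T = ln(1.91)/2.26178… = 0.2861… → 0.286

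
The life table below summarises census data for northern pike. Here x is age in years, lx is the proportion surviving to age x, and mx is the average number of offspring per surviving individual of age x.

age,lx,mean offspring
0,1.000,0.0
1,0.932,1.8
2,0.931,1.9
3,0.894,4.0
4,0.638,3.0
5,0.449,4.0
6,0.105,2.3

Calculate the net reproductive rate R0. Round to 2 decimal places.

lx·mx by age: 0, 1.6776, 1.7689, 3.576, 1.914, 1.796, 0.2415
R0 = Σ lx·mx = 10.974 → 10.97

10.97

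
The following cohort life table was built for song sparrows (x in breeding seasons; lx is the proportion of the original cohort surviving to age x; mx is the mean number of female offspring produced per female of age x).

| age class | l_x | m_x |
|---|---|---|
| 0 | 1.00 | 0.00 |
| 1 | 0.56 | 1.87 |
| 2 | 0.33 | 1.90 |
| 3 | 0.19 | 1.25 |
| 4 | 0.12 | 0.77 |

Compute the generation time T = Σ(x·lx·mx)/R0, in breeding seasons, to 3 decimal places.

1.688

lx·mx: 0, 1.0472, 0.627, 0.2375, 0.0924 → R0 = 2.0041
x·lx·mx: 0, 1.0472, 1.254, 0.7125, 0.3696 → Σ = 3.3833
T = 3.3833 / 2.0041 = 1.688189… → 1.688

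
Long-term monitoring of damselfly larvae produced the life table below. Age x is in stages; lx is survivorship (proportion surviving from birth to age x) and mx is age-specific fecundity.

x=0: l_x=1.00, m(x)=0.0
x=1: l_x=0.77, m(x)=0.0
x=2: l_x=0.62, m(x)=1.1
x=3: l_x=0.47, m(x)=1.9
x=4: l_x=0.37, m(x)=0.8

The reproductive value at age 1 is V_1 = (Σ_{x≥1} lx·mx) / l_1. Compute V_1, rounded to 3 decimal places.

lx·mx for x ≥ 1: 0, 0.682, 0.893, 0.296 → sum = 1.871
V_1 = 1.871 / l_1 = 1.871 / 0.77 = 2.42987… → 2.430

2.430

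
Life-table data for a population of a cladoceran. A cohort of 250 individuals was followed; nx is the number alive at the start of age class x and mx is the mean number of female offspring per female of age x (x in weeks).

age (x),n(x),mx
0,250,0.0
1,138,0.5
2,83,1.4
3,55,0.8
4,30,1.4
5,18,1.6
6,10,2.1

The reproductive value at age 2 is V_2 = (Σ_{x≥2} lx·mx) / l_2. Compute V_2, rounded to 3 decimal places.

3.036

lx = nx/n0 = nx/250: 1, 0.552, 0.332, 0.22, 0.12, 0.072, 0.04
lx·mx for x ≥ 2: 0.4648, 0.176, 0.168, 0.1152, 0.084 → sum = 1.008
V_2 = 1.008 / l_2 = 1.008 / 0.332 = 3.036145… → 3.036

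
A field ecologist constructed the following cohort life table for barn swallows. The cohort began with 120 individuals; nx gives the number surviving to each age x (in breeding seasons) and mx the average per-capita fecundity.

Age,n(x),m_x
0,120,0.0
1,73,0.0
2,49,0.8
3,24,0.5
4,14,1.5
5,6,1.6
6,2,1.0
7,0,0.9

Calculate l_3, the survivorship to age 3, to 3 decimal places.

0.200

l_3 = n_3/n_0 = 24/120 = 0.2 → 0.200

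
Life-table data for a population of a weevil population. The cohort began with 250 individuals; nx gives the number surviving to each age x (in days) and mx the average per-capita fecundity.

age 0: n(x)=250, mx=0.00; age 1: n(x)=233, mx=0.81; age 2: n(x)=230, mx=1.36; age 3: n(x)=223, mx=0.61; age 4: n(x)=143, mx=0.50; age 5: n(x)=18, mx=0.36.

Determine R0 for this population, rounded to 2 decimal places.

lx = nx/n0 = nx/250: 1, 0.932, 0.92, 0.892, 0.572, 0.072
lx·mx by age: 0, 0.75492, 1.2512, 0.54412, 0.286, 0.02592
R0 = Σ lx·mx = 2.86216 → 2.86

2.86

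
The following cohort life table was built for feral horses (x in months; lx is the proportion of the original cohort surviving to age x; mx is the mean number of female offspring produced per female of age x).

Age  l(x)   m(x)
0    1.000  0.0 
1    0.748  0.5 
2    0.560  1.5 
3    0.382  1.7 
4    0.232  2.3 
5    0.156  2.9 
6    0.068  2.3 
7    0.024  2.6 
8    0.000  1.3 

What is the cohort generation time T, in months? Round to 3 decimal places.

3.186

lx·mx: 0, 0.374, 0.84, 0.6494, 0.5336, 0.4524, 0.1564, 0.0624, 0 → R0 = 3.0682
x·lx·mx: 0, 0.374, 1.68, 1.9482, 2.1344, 2.262, 0.9384, 0.4368, 0 → Σ = 9.7738
T = 9.7738 / 3.0682 = 3.185516… → 3.186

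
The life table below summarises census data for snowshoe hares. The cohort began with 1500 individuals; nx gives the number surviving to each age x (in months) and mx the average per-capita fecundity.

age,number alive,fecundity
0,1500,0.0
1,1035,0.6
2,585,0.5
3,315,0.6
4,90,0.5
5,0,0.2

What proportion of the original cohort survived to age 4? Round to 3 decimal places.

0.060

l_4 = n_4/n_0 = 90/1500 = 0.06 → 0.060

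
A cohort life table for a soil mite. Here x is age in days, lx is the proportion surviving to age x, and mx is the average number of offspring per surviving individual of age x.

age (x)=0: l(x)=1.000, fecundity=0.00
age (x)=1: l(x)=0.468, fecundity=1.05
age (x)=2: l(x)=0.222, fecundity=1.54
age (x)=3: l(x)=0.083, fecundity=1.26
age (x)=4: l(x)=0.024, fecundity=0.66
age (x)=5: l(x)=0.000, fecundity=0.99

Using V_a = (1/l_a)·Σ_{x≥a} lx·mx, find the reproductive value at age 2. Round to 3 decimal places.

lx·mx for x ≥ 2: 0.34188, 0.10458, 0.01584, 0 → sum = 0.4623
V_2 = 0.4623 / l_2 = 0.4623 / 0.222 = 2.082432… → 2.082

2.082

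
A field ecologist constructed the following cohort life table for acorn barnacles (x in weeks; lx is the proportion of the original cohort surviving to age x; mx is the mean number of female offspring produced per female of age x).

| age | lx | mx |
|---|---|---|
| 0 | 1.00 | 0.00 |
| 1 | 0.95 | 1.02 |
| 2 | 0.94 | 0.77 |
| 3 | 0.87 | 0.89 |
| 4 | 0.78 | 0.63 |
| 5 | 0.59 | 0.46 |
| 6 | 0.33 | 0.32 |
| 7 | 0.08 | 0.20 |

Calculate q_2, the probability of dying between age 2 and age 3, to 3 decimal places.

q_2 = (l_2 − l_3) / l_2 = (0.94 − 0.87) / 0.94
     = 0.07 / 0.94 = 0.074468… → 0.074

0.074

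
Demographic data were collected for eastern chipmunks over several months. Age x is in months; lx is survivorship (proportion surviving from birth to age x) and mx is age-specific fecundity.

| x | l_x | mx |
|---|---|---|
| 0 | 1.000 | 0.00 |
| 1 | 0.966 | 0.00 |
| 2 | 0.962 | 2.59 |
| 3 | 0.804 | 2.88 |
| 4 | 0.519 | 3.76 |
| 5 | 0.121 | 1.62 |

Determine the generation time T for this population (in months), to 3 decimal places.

2.979

lx·mx: 0, 0, 2.49158, 2.31552, 1.95144, 0.19602 → R0 = 6.95456
x·lx·mx: 0, 0, 4.98316, 6.94656, 7.80576, 0.9801 → Σ = 20.71558
T = 20.71558 / 6.95456 = 2.978705… → 2.979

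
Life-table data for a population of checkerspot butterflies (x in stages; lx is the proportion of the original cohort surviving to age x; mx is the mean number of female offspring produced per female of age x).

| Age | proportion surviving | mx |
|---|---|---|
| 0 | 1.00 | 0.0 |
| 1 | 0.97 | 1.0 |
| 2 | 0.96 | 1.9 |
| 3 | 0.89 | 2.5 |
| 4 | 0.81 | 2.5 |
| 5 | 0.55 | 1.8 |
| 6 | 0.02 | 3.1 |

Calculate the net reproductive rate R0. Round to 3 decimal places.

lx·mx by age: 0, 0.97, 1.824, 2.225, 2.025, 0.99, 0.062
R0 = Σ lx·mx = 8.096 → 8.096

8.096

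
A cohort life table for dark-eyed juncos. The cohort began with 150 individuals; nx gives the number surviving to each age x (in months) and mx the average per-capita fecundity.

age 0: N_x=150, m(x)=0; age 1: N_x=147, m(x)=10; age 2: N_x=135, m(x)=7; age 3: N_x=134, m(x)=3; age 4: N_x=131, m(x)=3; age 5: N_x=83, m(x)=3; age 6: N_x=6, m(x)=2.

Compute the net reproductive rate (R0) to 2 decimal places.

lx = nx/n0 = nx/150: 1, 0.98, 0.9, 0.89333…, 0.87333…, 0.55333…, 0.04
lx·mx by age: 0, 9.8, 6.3, 2.68…, 2.62…, 1.66…, 0.08
R0 = Σ lx·mx = 23.14… → 23.14

23.14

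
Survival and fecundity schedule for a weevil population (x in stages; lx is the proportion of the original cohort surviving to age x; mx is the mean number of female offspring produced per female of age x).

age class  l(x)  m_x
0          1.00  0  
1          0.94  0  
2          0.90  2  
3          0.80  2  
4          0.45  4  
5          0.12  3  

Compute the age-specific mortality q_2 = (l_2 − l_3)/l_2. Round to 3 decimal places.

0.111

q_2 = (l_2 − l_3) / l_2 = (0.9 − 0.8) / 0.9
     = 0.1 / 0.9 = 0.111111… → 0.111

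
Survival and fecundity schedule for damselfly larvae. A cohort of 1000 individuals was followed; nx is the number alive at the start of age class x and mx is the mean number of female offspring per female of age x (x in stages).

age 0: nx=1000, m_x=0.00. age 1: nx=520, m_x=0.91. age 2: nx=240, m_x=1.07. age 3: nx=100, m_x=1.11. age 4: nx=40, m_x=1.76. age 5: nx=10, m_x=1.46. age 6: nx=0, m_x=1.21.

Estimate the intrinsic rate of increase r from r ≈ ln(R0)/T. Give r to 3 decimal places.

-0.043

lx = nx/n0 = nx/1000: 1, 0.52, 0.24, 0.1, 0.04, 0.01, 0
R0 = Σ lx·mx = 0 + 0.4732 + 0.2568 + 0.111 + 0.0704 + 0.0146 + 0 = 0.926
Σ x·lx·mx = 1.6744; T = 1.6744/0.926 = 1.80821…
r ≈ ln(R0)/T = ln(0.926)/1.80821… = -0.04252… → -0.043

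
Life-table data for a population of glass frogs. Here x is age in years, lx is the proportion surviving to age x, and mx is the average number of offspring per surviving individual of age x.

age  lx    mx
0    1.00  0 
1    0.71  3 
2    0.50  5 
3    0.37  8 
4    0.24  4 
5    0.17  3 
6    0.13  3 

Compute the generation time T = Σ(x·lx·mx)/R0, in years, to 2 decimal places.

2.62

lx·mx: 0, 2.13, 2.5, 2.96, 0.96, 0.51, 0.39 → R0 = 9.45
x·lx·mx: 0, 2.13, 5, 8.88, 3.84, 2.55, 2.34 → Σ = 24.74
T = 24.74 / 9.45 = 2.617989… → 2.62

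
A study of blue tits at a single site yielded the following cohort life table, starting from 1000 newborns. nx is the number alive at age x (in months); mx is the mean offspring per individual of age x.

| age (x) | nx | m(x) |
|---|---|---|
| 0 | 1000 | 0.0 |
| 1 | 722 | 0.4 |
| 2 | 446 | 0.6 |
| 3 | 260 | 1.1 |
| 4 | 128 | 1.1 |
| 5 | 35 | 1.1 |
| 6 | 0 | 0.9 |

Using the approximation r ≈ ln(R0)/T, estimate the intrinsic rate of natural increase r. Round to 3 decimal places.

0.009

lx = nx/n0 = nx/1000: 1, 0.722, 0.446, 0.26, 0.128, 0.035, 0
R0 = Σ lx·mx = 0 + 0.2888 + 0.2676 + 0.286 + 0.1408 + 0.0385 + 0 = 1.0217
Σ x·lx·mx = 2.4377; T = 2.4377/1.0217 = 2.38593…
r ≈ ln(R0)/T = ln(1.0217)/2.38593… = 0.009… → 0.009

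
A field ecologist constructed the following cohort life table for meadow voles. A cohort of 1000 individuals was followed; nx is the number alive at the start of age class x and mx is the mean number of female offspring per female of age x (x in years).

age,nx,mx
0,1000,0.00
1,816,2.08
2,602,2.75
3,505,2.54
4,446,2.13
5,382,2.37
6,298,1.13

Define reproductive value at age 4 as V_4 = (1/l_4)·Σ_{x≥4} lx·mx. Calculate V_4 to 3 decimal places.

4.915

lx = nx/n0 = nx/1000: 1, 0.816, 0.602, 0.505, 0.446, 0.382, 0.298
lx·mx for x ≥ 4: 0.94998, 0.90534, 0.33674 → sum = 2.19206
V_4 = 2.19206 / l_4 = 2.19206 / 0.446 = 4.914933… → 4.915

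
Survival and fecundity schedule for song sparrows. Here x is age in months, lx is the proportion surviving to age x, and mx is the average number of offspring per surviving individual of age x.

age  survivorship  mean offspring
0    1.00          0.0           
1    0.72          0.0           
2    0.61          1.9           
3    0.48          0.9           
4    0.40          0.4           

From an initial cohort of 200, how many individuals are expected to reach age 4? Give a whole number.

Expected survivors = N0 · l_4 = 200 × 0.40 = 80 → 80

80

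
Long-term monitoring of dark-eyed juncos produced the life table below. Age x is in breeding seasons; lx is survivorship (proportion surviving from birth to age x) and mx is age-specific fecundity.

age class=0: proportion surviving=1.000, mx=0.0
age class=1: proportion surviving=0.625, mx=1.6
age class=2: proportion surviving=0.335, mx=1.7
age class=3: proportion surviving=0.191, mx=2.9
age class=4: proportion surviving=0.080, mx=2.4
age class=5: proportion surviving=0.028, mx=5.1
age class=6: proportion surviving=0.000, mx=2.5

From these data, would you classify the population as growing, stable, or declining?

R0 = Σ lx·mx = 0 + 1 + 0.5695 + 0.5539 + 0.192 + 0.1428 + 0 = 2.4582
R0 > 1, so the population is growing.

growing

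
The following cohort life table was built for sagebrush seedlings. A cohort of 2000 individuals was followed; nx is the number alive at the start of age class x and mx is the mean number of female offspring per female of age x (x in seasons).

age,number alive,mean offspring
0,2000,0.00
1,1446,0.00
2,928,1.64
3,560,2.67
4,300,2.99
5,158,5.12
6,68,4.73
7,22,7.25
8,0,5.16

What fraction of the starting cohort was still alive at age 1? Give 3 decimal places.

l_1 = n_1/n_0 = 1446/2000 = 0.723 → 0.723

0.723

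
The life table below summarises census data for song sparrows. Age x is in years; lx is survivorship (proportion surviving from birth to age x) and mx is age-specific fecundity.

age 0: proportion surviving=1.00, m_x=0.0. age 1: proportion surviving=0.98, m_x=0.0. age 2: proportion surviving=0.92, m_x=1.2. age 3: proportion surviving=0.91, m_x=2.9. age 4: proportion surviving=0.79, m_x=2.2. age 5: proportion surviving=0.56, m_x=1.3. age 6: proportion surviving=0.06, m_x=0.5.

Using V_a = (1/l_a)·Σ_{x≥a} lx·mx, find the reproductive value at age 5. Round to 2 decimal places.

1.35

lx·mx for x ≥ 5: 0.728, 0.03 → sum = 0.758
V_5 = 0.758 / l_5 = 0.758 / 0.56 = 1.353571… → 1.35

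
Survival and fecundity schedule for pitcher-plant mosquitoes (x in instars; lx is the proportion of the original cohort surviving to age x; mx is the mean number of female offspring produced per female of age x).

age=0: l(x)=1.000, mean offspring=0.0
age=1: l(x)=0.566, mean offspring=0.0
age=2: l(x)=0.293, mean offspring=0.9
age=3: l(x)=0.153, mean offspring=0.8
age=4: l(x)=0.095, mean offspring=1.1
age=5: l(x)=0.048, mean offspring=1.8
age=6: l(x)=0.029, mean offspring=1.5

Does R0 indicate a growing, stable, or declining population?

R0 = Σ lx·mx = 0 + 0 + 0.2637 + 0.1224 + 0.1045 + 0.0864 + 0.0435 = 0.6205
R0 < 1, so the population is declining.

declining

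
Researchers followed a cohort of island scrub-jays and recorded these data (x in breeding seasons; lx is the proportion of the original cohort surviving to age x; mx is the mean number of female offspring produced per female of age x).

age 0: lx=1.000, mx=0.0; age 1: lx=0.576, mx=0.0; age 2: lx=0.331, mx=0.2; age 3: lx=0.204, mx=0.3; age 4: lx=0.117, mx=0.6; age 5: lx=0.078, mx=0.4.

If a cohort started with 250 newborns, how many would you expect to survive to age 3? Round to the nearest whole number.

Expected survivors = N0 · l_3 = 250 × 0.204 = 51 → 51

51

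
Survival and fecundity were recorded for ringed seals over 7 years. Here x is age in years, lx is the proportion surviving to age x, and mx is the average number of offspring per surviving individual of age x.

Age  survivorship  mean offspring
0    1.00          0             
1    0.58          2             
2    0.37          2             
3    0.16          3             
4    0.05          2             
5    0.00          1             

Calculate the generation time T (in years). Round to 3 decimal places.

lx·mx: 0, 1.16, 0.74, 0.48, 0.1, 0 → R0 = 2.48
x·lx·mx: 0, 1.16, 1.48, 1.44, 0.4, 0 → Σ = 4.48
T = 4.48 / 2.48 = 1.806452… → 1.806

1.806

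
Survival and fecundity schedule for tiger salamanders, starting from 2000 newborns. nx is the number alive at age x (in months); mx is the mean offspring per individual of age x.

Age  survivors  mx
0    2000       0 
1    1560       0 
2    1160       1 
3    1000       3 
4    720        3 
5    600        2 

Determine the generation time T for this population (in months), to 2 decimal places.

3.45

lx = nx/n0 = nx/2000: 1, 0.78, 0.58, 0.5, 0.36, 0.3
lx·mx: 0, 0, 0.58, 1.5, 1.08, 0.6 → R0 = 3.76
x·lx·mx: 0, 0, 1.16, 4.5, 4.32, 3 → Σ = 12.98
T = 12.98 / 3.76 = 3.452128… → 3.45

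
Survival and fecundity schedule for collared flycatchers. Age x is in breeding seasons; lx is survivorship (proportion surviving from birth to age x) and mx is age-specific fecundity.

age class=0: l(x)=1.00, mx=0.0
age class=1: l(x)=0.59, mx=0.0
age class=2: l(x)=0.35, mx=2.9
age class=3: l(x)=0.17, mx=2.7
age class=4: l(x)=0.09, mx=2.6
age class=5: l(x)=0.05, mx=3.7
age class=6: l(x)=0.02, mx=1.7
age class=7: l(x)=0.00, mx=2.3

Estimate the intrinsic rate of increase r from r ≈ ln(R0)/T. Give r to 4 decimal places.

R0 = Σ lx·mx = 0 + 0 + 1.015 + 0.459 + 0.234 + 0.185 + 0.034 + 0 = 1.927
Σ x·lx·mx = 5.472; T = 5.472/1.927 = 2.83965…
r ≈ ln(R0)/T = ln(1.927)/2.83965… = 0.231002… → 0.2310

0.2310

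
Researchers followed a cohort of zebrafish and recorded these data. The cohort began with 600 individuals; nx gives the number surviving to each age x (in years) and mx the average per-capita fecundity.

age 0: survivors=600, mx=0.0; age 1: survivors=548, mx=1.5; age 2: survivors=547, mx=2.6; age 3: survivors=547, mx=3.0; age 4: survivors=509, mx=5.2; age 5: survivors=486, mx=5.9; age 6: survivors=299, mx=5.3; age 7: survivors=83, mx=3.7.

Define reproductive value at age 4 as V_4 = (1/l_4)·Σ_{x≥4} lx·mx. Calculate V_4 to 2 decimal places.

lx = nx/n0 = nx/600: 1, 0.91333…, 0.91167…, 0.91167…, 0.84833…, 0.81, 0.49833…, 0.13833…
lx·mx for x ≥ 4: 4.411333…, 4.779, 2.641167…, 0.511833… → sum = 12.343333…
V_4 = 12.343333… / l_4 = 12.343333… / 0.848333… = 14.550098… → 14.55

14.55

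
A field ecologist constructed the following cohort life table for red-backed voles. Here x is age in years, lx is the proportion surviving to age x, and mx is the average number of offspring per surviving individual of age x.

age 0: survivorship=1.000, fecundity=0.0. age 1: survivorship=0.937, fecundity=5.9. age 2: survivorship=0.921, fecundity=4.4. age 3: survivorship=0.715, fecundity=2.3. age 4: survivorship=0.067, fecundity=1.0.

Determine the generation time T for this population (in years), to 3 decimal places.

lx·mx: 0, 5.5283, 4.0524, 1.6445, 0.067 → R0 = 11.2922
x·lx·mx: 0, 5.5283, 8.1048, 4.9335, 0.268 → Σ = 18.8346
T = 18.8346 / 11.2922 = 1.66793… → 1.668

1.668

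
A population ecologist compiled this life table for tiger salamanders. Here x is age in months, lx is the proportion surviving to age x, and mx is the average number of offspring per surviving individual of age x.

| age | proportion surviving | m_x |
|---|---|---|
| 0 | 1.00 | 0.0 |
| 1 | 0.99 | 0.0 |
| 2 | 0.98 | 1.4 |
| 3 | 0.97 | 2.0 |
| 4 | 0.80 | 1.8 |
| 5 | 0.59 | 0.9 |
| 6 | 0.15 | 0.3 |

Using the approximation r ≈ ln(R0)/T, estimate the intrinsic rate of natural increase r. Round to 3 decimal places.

R0 = Σ lx·mx = 0 + 0 + 1.372 + 1.94 + 1.44 + 0.531 + 0.045 = 5.328
Σ x·lx·mx = 17.249; T = 17.249/5.328 = 3.23742…
r ≈ ln(R0)/T = ln(5.328)/3.23742… = 0.51676… → 0.517

0.517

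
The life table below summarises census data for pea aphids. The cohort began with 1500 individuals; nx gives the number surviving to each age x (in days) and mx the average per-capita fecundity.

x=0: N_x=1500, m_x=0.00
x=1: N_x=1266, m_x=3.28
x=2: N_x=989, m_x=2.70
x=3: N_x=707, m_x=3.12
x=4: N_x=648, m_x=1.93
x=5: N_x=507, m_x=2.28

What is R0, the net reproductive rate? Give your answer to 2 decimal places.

7.62

lx = nx/n0 = nx/1500: 1, 0.844, 0.65933…, 0.47133…, 0.432, 0.338
lx·mx by age: 0, 2.76832, 1.7802…, 1.47056…, 0.83376, 0.77064
R0 = Σ lx·mx = 7.62348… → 7.62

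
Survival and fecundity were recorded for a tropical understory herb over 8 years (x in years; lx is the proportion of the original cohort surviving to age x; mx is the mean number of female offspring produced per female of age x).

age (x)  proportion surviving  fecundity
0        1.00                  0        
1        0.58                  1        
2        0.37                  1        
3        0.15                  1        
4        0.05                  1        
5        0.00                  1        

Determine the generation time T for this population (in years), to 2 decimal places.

1.71

lx·mx: 0, 0.58, 0.37, 0.15, 0.05, 0 → R0 = 1.15
x·lx·mx: 0, 0.58, 0.74, 0.45, 0.2, 0 → Σ = 1.97
T = 1.97 / 1.15 = 1.713043… → 1.71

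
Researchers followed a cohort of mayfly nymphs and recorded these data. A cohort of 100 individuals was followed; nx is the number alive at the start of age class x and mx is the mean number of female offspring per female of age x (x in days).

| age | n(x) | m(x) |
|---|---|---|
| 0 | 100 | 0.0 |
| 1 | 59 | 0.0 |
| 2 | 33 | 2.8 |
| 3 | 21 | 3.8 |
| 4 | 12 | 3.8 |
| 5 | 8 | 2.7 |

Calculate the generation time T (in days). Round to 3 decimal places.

2.985

lx = nx/n0 = nx/100: 1, 0.59, 0.33, 0.21, 0.12, 0.08
lx·mx: 0, 0, 0.924, 0.798, 0.456, 0.216 → R0 = 2.394
x·lx·mx: 0, 0, 1.848, 2.394, 1.824, 1.08 → Σ = 7.146
T = 7.146 / 2.394 = 2.984962… → 2.985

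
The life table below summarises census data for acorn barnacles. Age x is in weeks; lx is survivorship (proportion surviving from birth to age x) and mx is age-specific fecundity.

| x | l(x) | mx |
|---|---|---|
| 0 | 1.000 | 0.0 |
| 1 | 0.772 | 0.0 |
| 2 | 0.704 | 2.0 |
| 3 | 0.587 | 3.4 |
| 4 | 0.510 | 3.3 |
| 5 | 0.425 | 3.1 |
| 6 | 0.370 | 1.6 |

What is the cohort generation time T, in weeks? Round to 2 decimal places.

lx·mx: 0, 0, 1.408, 1.9958, 1.683, 1.3175, 0.592 → R0 = 6.9963
x·lx·mx: 0, 0, 2.816, 5.9874, 6.732, 6.5875, 3.552 → Σ = 25.6749
T = 25.6749 / 6.9963 = 3.669783… → 3.67

3.67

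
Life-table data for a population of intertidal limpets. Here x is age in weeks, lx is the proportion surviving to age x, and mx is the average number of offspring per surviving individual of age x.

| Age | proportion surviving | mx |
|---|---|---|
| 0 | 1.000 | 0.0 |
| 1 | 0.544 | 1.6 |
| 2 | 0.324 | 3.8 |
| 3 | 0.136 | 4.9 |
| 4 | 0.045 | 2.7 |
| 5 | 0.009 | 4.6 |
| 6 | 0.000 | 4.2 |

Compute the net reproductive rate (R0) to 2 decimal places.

2.93

lx·mx by age: 0, 0.8704, 1.2312, 0.6664, 0.1215, 0.0414, 0
R0 = Σ lx·mx = 2.9309 → 2.93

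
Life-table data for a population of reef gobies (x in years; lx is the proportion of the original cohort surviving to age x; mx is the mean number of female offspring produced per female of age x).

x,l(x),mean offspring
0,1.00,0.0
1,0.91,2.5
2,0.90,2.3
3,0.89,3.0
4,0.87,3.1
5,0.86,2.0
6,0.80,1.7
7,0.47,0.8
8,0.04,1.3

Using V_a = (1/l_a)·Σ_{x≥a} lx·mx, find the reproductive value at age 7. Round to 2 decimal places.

lx·mx for x ≥ 7: 0.376, 0.052 → sum = 0.428
V_7 = 0.428 / l_7 = 0.428 / 0.47 = 0.910638… → 0.91

0.91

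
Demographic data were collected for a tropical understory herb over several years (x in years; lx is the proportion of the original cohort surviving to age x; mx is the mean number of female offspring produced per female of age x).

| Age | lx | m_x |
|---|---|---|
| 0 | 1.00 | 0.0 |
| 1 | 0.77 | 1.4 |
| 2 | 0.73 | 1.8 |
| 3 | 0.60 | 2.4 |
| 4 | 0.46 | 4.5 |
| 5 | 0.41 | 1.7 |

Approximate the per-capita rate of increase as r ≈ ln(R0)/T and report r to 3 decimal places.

R0 = Σ lx·mx = 0 + 1.078 + 1.314 + 1.44 + 2.07 + 0.697 = 6.599
Σ x·lx·mx = 19.791; T = 19.791/6.599 = 2.99909…
r ≈ ln(R0)/T = ln(6.599)/2.99909… = 0.62916… → 0.629

0.629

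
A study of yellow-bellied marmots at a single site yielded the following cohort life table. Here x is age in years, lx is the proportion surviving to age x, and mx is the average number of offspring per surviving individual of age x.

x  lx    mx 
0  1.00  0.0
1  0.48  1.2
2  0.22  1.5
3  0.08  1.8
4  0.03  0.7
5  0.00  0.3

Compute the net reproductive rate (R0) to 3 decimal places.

lx·mx by age: 0, 0.576, 0.33, 0.144, 0.021, 0
R0 = Σ lx·mx = 1.071 → 1.071

1.071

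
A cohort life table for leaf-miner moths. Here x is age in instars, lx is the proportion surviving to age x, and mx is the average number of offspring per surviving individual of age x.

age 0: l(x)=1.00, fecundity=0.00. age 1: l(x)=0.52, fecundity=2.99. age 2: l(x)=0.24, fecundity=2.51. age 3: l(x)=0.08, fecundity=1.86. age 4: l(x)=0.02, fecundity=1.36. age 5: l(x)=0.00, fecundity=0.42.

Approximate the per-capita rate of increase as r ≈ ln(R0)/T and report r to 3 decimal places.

R0 = Σ lx·mx = 0 + 1.5548 + 0.6024 + 0.1488 + 0.0272 + 0 = 2.3332
Σ x·lx·mx = 3.3148; T = 3.3148/2.3332 = 1.42071…
r ≈ ln(R0)/T = ln(2.3332)/1.42071… = 0.59635… → 0.596

0.596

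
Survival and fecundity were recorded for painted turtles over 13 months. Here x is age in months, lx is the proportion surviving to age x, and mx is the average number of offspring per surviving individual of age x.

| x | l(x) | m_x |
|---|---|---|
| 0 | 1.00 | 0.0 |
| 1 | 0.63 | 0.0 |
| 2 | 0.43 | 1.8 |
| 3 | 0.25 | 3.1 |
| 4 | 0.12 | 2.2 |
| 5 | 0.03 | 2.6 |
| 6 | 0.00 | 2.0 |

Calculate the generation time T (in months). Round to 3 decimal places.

lx·mx: 0, 0, 0.774, 0.775, 0.264, 0.078, 0 → R0 = 1.891
x·lx·mx: 0, 0, 1.548, 2.325, 1.056, 0.39, 0 → Σ = 5.319
T = 5.319 / 1.891 = 2.812797… → 2.813

2.813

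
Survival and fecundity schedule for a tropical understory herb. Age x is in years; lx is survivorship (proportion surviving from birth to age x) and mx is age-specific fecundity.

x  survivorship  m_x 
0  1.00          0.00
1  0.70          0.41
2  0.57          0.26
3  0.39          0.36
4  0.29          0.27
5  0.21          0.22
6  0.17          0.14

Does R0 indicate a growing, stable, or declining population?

declining

R0 = Σ lx·mx = 0 + 0.287 + 0.1482 + 0.1404 + 0.0783 + 0.0462 + 0.0238 = 0.7239
R0 < 1, so the population is declining.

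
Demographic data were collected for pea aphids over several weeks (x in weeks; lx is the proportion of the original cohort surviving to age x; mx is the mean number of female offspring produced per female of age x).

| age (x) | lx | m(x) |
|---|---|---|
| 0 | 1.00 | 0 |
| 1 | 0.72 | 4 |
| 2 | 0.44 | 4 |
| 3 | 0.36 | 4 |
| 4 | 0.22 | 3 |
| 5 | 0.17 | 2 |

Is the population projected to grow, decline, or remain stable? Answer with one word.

growing

R0 = Σ lx·mx = 0 + 2.88 + 1.76 + 1.44 + 0.66 + 0.34 = 7.08
R0 > 1, so the population is growing.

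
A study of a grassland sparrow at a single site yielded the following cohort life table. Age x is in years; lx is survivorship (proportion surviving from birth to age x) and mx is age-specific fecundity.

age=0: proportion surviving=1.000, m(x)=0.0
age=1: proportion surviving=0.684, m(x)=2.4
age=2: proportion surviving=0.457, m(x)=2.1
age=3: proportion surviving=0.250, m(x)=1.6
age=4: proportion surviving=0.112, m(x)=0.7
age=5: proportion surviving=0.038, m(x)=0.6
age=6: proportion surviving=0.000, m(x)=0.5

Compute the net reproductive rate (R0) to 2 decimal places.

3.10

lx·mx by age: 0, 1.6416, 0.9597, 0.4, 0.0784, 0.0228, 0
R0 = Σ lx·mx = 3.1025 → 3.10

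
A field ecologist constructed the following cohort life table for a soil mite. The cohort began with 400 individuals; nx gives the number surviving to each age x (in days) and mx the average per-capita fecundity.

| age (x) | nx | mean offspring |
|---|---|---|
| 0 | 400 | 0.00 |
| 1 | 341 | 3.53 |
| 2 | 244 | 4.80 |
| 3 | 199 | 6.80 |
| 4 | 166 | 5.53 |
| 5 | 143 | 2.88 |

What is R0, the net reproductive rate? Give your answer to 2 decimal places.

lx = nx/n0 = nx/400: 1, 0.8525, 0.61, 0.4975, 0.415, 0.3575
lx·mx by age: 0, 3.009325, 2.928, 3.383, 2.29495, 1.0296
R0 = Σ lx·mx = 12.644875 → 12.64

12.64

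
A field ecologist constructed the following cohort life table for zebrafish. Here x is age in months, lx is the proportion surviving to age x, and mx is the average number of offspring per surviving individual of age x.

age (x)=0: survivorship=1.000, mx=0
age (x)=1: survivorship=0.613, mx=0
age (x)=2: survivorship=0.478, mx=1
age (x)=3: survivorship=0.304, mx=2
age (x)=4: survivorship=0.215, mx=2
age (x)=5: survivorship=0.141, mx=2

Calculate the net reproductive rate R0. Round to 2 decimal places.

lx·mx by age: 0, 0, 0.478, 0.608, 0.43, 0.282
R0 = Σ lx·mx = 1.798 → 1.80

1.80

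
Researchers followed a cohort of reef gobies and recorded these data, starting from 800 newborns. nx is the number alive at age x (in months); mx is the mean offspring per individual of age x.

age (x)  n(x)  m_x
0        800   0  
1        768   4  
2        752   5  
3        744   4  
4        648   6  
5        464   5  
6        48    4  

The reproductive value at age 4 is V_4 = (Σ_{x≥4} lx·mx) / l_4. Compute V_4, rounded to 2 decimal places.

9.88

lx = nx/n0 = nx/800: 1, 0.96, 0.94, 0.93, 0.81, 0.58, 0.06
lx·mx for x ≥ 4: 4.86, 2.9, 0.24 → sum = 8
V_4 = 8 / l_4 = 8 / 0.81 = 9.876543… → 9.88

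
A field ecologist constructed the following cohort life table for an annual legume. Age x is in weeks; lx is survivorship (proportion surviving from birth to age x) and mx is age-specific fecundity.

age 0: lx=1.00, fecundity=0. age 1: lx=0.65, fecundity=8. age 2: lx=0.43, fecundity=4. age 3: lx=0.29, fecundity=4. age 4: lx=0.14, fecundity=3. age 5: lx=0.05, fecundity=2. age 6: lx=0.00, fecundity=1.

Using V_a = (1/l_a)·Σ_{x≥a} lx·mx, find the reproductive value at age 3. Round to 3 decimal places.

lx·mx for x ≥ 3: 1.16, 0.42, 0.1, 0 → sum = 1.68
V_3 = 1.68 / l_3 = 1.68 / 0.29 = 5.793103… → 5.793

5.793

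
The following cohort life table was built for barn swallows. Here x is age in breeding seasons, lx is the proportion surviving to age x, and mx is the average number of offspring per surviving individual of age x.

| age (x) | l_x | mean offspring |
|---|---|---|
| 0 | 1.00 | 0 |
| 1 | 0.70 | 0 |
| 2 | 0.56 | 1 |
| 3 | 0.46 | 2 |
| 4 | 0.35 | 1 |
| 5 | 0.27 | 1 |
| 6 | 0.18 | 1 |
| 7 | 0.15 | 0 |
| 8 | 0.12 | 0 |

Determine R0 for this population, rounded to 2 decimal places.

lx·mx by age: 0, 0, 0.56, 0.92, 0.35, 0.27, 0.18, 0, 0
R0 = Σ lx·mx = 2.28 → 2.28

2.28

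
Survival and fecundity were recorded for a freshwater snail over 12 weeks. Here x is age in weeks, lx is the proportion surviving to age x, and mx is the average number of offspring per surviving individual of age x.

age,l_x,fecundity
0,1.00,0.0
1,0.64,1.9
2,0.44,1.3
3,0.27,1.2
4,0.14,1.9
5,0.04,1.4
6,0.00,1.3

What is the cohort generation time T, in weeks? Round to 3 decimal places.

lx·mx: 0, 1.216, 0.572, 0.324, 0.266, 0.056, 0 → R0 = 2.434
x·lx·mx: 0, 1.216, 1.144, 0.972, 1.064, 0.28, 0 → Σ = 4.676
T = 4.676 / 2.434 = 1.921118… → 1.921

1.921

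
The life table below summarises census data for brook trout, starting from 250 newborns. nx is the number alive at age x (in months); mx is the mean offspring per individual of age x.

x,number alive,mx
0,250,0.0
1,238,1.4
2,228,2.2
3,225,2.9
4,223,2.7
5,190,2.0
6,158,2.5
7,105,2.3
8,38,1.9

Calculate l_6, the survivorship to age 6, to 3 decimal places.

0.632

l_6 = n_6/n_0 = 158/250 = 0.632 → 0.632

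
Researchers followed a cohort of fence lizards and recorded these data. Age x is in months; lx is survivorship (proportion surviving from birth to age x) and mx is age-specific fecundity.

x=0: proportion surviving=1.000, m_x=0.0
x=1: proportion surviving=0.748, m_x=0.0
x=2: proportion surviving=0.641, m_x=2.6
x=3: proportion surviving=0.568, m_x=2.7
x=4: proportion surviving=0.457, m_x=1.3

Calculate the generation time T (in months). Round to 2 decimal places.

2.72

lx·mx: 0, 0, 1.6666, 1.5336, 0.5941 → R0 = 3.7943
x·lx·mx: 0, 0, 3.3332, 4.6008, 2.3764 → Σ = 10.3104
T = 10.3104 / 3.7943 = 2.717339… → 2.72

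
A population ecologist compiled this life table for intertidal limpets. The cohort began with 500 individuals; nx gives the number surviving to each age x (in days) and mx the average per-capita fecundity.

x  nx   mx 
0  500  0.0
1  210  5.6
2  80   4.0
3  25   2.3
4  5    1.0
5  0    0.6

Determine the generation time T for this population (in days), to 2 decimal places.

lx = nx/n0 = nx/500: 1, 0.42, 0.16, 0.05, 0.01, 0
lx·mx: 0, 2.352, 0.64, 0.115, 0.01, 0 → R0 = 3.117
x·lx·mx: 0, 2.352, 1.28, 0.345, 0.04, 0 → Σ = 4.017
T = 4.017 / 3.117 = 1.288739… → 1.29

1.29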